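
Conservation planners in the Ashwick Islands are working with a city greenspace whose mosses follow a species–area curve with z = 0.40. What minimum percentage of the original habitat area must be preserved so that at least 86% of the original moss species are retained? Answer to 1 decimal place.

Need (A_new/A_old)^0.4 = 0.86, so A_new/A_old = 0.86^(1/0.4) = 0.86^2.5
ln(A_new/A_old) = ln 0.86 / 0.4 = -0.1508 / 0.4 = -0.3771
A_new/A_old = e^-0.3771 ≈ 0.6859

68.6%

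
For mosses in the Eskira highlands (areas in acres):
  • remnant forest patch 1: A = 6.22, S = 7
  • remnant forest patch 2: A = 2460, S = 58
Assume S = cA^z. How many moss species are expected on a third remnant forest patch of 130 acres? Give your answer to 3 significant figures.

z = ln(58/7) / ln(2460/6.22) = 2.1145 / 5.9801 = 0.3536
c = 7 / 6.22^0.3536 = 7 / 1.908 = 3.668
S₃ = 3.668 × 130^0.3536 = 3.668 × 5.591 ≈ 20.51

20.5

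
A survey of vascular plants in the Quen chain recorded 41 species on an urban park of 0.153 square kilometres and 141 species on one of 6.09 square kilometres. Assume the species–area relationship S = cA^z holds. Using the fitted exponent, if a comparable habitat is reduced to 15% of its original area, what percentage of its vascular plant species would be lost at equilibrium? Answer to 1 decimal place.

z = ln(141/41) / ln(6.09/0.153) = 1.2352 / 3.6840 = 0.3353
S_new/S_old = (A_new/A_old)^z = 0.15^0.3353 = exp(0.3353 × -1.8971) = 0.5294
Fraction lost = 1 − 0.5294 = 0.4706

47.1%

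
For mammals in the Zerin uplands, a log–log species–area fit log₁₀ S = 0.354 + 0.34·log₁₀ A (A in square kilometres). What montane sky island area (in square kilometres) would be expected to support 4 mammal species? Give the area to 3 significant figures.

5.37 square kilometres

4 = 2.259 × A^0.34  ⇒  A^0.34 = 4/2.259 = 1.77
ln A = ln(1.77) / 0.34 = 0.5712 / 0.34 = 1.6799
A = e^1.6799 ≈ 5.365 square kilometres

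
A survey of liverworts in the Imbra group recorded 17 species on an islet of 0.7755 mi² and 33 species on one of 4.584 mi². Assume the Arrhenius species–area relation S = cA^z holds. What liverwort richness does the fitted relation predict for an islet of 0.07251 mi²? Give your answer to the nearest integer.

z = ln(33/17) / ln(4.584/0.7755) = 0.6633 / 1.7768 = 0.3733
c = 17 / 0.7755^0.3733 = 17 / 0.9095 = 18.69
S₃ = 18.69 × 0.07251^0.3733 = 18.69 × 0.3755 ≈ 7.019

7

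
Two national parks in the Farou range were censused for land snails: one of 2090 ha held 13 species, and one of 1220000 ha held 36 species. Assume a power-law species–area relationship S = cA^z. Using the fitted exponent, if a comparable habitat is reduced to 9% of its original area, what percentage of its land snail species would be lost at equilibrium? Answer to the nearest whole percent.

z = ln(36/13) / ln(1220000/2090) = 1.0186 / 6.3694 = 0.1599
S_new/S_old = (A_new/A_old)^z = 0.09^0.1599 = exp(0.1599 × -2.4079) = 0.6804
Fraction lost = 1 − 0.6804 = 0.3196

32%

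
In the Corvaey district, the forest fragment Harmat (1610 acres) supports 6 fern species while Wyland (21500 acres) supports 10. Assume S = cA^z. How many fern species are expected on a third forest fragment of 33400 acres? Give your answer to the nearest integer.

z = ln(10/6) / ln(21500/1610) = 0.5108 / 2.5918 = 0.1971
c = 6 / 1610^0.1971 = 6 / 4.286 = 1.4
S₃ = 1.4 × 33400^0.1971 = 1.4 × 7.791 ≈ 10.91

11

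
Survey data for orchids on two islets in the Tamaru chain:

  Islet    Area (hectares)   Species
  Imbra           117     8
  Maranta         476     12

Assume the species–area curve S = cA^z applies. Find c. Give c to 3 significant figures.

2.02

z = ln(S₂/S₁) / ln(A₂/A₁) = ln(12/8) / ln(476/117) = 0.4055 / 1.4032 = 0.2889
c = S₁ / A₁^z = 8 / 117^0.2889 = 8 / 3.959 = 2.021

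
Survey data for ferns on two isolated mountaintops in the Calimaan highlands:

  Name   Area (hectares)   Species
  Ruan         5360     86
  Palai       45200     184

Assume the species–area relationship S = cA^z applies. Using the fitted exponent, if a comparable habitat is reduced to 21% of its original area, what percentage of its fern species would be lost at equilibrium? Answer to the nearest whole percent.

43%

z = ln(184/86) / ln(45200/5360) = 0.7606 / 2.1321 = 0.3567
S_new/S_old = (A_new/A_old)^z = 0.21^0.3567 = exp(0.3567 × -1.5606) = 0.5731
Fraction lost = 1 − 0.5731 = 0.4269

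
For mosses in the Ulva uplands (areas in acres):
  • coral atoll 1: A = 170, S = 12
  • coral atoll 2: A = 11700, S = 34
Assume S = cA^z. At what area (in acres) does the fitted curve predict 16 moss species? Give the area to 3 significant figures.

z = ln(34/12) / ln(11700/170) = 1.0415 / 4.2315 = 0.2461
c = 12 / 170^0.2461 = 12 / 3.54 = 3.39
A = (16/3.39)^(1/0.2461) ⇒ ln A = ln(4.719)/0.2461 = 6.3047
A = e^6.3047 ≈ 547.1 acres

547 acres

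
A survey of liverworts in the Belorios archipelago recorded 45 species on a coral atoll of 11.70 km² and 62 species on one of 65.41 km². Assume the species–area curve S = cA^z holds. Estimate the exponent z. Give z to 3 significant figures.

0.186

Taking logs: ln S = ln c + z ln A, so z = (ln S₂ − ln S₁)/(ln A₂ − ln A₁).
z = ln(62/45) / ln(65.41/11.7) = ln(1.378) / ln(5.591) = 0.3205 / 1.7211 = 0.1862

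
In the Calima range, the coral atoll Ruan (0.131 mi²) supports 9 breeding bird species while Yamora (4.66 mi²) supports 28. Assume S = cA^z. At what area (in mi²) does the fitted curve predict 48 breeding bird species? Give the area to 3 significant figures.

z = ln(28/9) / ln(4.66/0.131) = 1.1350 / 3.5716 = 0.3178
c = 9 / 0.131^0.3178 = 9 / 0.5242 = 17.17
A = (48/17.17)^(1/0.3178) ⇒ ln A = ln(2.796)/0.3178 = 3.2351
A = e^3.2351 ≈ 25.41 mi²

25.4 mi²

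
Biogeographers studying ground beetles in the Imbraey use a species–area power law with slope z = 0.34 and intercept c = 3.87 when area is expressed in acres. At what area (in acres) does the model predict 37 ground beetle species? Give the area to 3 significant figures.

765 acres

37 = 3.87 × A^0.34  ⇒  A^0.34 = 37/3.87 = 9.561
ln A = ln(9.561) / 0.34 = 2.2577 / 0.34 = 6.6402
A = e^6.6402 ≈ 765.2 acres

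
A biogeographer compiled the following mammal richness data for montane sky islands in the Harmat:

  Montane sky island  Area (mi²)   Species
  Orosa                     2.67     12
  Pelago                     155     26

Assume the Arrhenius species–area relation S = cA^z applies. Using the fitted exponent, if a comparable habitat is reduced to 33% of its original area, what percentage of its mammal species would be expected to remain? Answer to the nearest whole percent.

z = ln(26/12) / ln(155/2.67) = 0.7732 / 4.0613 = 0.1904
S_new/S_old = (A_new/A_old)^z = 0.33^0.1904 = exp(0.1904 × -1.1087) = 0.8097

81%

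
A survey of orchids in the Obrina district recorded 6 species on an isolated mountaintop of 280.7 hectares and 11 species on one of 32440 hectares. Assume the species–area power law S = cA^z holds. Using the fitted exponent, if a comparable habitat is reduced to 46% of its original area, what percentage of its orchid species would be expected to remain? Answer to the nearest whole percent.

91%

z = ln(11/6) / ln(32440/280.7) = 0.6061 / 4.7499 = 0.1276
S_new/S_old = (A_new/A_old)^z = 0.46^0.1276 = exp(0.1276 × -0.7765) = 0.9057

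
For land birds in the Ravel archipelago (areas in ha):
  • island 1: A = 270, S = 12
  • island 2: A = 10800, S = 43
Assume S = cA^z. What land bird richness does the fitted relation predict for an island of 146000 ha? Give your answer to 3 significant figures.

106

z = ln(43/12) / ln(10800/270) = 1.2763 / 3.6889 = 0.3460
c = 12 / 270^0.3460 = 12 / 6.938 = 1.73
S₃ = 1.73 × 146000^0.3460 = 1.73 × 61.2 ≈ 105.9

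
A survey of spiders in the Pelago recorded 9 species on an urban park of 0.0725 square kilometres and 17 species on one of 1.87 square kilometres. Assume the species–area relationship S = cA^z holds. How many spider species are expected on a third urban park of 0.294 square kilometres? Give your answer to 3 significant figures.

11.8

z = ln(17/9) / ln(1.87/0.0725) = 0.6360 / 3.2501 = 0.1957
c = 9 / 0.0725^0.1957 = 9 / 0.5984 = 15.04
S₃ = 15.04 × 0.294^0.1957 = 15.04 × 0.787 ≈ 11.84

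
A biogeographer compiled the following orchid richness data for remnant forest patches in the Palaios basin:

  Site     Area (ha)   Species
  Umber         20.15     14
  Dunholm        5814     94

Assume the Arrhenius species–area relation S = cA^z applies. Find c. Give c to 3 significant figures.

5.10

z = ln(S₂/S₁) / ln(A₂/A₁) = ln(94/14) / ln(5814/20.15) = 1.9042 / 5.6648 = 0.3362
c = S₁ / A₁^z = 14 / 20.15^0.3362 = 14 / 2.744 = 5.101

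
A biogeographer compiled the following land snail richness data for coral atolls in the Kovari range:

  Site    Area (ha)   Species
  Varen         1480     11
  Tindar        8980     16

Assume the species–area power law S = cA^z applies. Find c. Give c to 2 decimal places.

z = ln(S₂/S₁) / ln(A₂/A₁) = ln(16/11) / ln(8980/1480) = 0.3747 / 1.8030 = 0.2078
c = S₁ / A₁^z = 11 / 1480^0.2078 = 11 / 4.559 = 2.413

2.41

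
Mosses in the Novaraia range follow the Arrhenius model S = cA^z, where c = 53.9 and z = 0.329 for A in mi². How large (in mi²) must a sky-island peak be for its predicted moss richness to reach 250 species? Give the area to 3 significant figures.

250 = 53.9 × A^0.329  ⇒  A^0.329 = 250/53.9 = 4.638
ln A = ln(4.638) / 0.329 = 1.5343 / 0.329 = 4.6636
A = e^4.6636 ≈ 106 mi²

106 mi²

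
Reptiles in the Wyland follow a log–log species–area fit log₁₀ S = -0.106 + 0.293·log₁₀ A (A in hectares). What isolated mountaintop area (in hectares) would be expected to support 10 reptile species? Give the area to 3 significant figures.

10 = 0.7834 × A^0.293  ⇒  A^0.293 = 10/0.7834 = 12.76
ln A = ln(12.76) / 0.293 = 2.5467 / 0.293 = 8.6917
A = e^8.6917 ≈ 5953 hectares

5950 hectares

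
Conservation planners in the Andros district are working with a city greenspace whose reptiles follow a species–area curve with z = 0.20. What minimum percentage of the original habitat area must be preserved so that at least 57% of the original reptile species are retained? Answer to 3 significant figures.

6.02%

Need (A_new/A_old)^0.2 = 0.57, so A_new/A_old = 0.57^(1/0.2) = 0.57^5
ln(A_new/A_old) = ln 0.57 / 0.2 = -0.5621 / 0.2 = -2.8106
A_new/A_old = e^-2.8106 ≈ 0.06017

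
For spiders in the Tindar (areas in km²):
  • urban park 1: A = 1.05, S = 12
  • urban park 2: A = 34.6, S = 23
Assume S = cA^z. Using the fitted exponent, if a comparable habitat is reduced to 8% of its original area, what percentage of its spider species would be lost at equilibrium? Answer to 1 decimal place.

37.5%

z = ln(23/12) / ln(34.6/1.05) = 0.6506 / 3.4951 = 0.1861
S_new/S_old = (A_new/A_old)^z = 0.08^0.1861 = exp(0.1861 × -2.5257) = 0.6249
Fraction lost = 1 − 0.6249 = 0.3751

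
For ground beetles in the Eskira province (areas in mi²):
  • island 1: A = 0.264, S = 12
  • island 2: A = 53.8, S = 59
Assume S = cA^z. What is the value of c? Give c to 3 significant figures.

17.9

z = ln(S₂/S₁) / ln(A₂/A₁) = ln(59/12) / ln(53.8/0.264) = 1.5926 / 5.3171 = 0.2995
c = S₁ / A₁^z = 12 / 0.264^0.2995 = 12 / 0.671 = 17.88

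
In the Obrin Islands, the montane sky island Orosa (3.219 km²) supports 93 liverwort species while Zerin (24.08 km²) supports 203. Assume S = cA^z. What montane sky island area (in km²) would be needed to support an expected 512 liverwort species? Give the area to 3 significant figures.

z = ln(203/93) / ln(24.08/3.219) = 0.7806 / 2.0123 = 0.3879
c = 93 / 3.219^0.3879 = 93 / 1.574 = 59.09
A = (512/59.09)^(1/0.3879) ⇒ ln A = ln(8.664)/0.3879 = 5.5662
A = e^5.5662 ≈ 261.4 km²

261 km²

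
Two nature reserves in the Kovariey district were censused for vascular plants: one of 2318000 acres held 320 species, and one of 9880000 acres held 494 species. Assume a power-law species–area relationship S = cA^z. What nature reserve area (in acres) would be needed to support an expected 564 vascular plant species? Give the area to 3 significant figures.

z = ln(494/320) / ln(9880000/2318000) = 0.4342 / 1.4498 = 0.2995
c = 320 / 2318000^0.2995 = 320 / 80.6 = 3.97
A = (564/3.97)^(1/0.2995) ⇒ ln A = ln(142.1)/0.2995 = 16.5485
A = e^16.5485 ≈ 15378678 acres

15400000 acres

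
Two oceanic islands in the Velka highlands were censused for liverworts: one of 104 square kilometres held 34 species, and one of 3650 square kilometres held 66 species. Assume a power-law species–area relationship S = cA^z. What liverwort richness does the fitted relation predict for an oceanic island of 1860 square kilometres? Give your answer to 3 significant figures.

z = ln(66/34) / ln(3650/104) = 0.6633 / 3.5581 = 0.1864
c = 34 / 104^0.1864 = 34 / 2.377 = 14.3
S₃ = 14.3 × 1860^0.1864 = 14.3 × 4.069 ≈ 58.21

58.2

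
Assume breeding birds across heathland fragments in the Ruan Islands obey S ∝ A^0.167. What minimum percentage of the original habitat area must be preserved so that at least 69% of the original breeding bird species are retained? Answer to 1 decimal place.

Need (A_new/A_old)^0.167 = 0.69, so A_new/A_old = 0.69^(1/0.167) = 0.69^5.988
ln(A_new/A_old) = ln 0.69 / 0.167 = -0.3711 / 0.167 = -2.2219
A_new/A_old = e^-2.2219 ≈ 0.1084

10.8%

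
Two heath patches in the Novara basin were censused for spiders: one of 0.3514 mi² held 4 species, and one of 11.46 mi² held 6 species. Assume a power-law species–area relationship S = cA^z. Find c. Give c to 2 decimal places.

4.52

z = ln(S₂/S₁) / ln(A₂/A₁) = ln(6/4) / ln(11.46/0.3514) = 0.4055 / 3.4847 = 0.1164
c = S₁ / A₁^z = 4 / 0.3514^0.1164 = 4 / 0.8854 = 4.518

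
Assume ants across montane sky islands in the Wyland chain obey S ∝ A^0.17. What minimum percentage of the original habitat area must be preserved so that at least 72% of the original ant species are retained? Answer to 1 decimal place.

14.5%

Need (A_new/A_old)^0.17 = 0.72, so A_new/A_old = 0.72^(1/0.17) = 0.72^5.882
ln(A_new/A_old) = ln 0.72 / 0.17 = -0.3285 / 0.17 = -1.9324
A_new/A_old = e^-1.9324 ≈ 0.1448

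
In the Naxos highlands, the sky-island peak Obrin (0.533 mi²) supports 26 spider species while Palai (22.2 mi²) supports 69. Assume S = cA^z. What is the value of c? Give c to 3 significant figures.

z = ln(S₂/S₁) / ln(A₂/A₁) = ln(69/26) / ln(22.2/0.533) = 0.9760 / 3.7293 = 0.2617
c = S₁ / A₁^z = 26 / 0.533^0.2617 = 26 / 0.8482 = 30.65

30.7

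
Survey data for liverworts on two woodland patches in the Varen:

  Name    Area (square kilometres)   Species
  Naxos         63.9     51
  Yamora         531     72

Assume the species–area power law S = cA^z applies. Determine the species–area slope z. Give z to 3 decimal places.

0.163

Taking logs: ln S = ln c + z ln A, so z = (ln S₂ − ln S₁)/(ln A₂ − ln A₁).
z = ln(72/51) / ln(531/63.9) = ln(1.412) / ln(8.31) = 0.3448 / 2.1174 = 0.1629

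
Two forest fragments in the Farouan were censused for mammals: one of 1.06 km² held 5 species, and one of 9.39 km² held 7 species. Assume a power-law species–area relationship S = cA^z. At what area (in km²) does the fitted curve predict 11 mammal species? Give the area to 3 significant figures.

176 km²

z = ln(7/5) / ln(9.39/1.06) = 0.3365 / 2.1814 = 0.1542
c = 5 / 1.06^0.1542 = 5 / 1.009 = 4.955
A = (11/4.955)^(1/0.1542) ⇒ ln A = ln(2.22)/0.1542 = 5.1699
A = e^5.1699 ≈ 175.9 km²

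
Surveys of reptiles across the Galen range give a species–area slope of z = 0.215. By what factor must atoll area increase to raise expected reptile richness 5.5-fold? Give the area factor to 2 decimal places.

2776.82

(A₂/A₁)^0.215 = 5.5, so A₂/A₁ = 5.5^(1/0.215) = 5.5^4.651
ln(A₂/A₁) = ln 5.5 / 0.215 = 1.7047 / 0.215 = 7.9291
A₂/A₁ = e^7.9291 ≈ 2777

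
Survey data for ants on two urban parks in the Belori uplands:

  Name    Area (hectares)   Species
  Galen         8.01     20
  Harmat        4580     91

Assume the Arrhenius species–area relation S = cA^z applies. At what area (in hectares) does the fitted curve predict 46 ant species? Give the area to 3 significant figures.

z = ln(91/20) / ln(4580/8.01) = 1.5151 / 6.3488 = 0.2386
c = 20 / 8.01^0.2386 = 20 / 1.643 = 12.17
A = (46/12.17)^(1/0.2386) ⇒ ln A = ln(3.779)/0.2386 = 5.5708
A = e^5.5708 ≈ 262.6 hectares

263 hectares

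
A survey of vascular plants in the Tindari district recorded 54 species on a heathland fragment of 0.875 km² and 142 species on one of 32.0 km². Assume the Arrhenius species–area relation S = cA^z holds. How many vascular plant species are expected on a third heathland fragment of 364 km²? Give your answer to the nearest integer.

z = ln(142/54) / ln(32/0.875) = 0.9668 / 3.5993 = 0.2686
c = 54 / 0.875^0.2686 = 54 / 0.9648 = 55.97
S₃ = 55.97 × 364^0.2686 = 55.97 × 4.875 ≈ 272.9

273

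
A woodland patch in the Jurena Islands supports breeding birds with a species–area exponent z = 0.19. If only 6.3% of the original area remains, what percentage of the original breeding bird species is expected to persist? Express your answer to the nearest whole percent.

59%

S_new/S_old = (A_new/A_old)^z = 0.063^0.19
= exp(0.19 × ln 0.063) = exp(0.19 × -2.7646) = exp(-0.5253) ≈ 0.5914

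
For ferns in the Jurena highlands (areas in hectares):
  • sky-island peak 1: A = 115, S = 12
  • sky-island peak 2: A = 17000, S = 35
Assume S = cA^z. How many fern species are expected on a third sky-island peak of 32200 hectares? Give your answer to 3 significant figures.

40.1

z = ln(35/12) / ln(17000/115) = 1.0704 / 4.9960 = 0.2143
c = 12 / 115^0.2143 = 12 / 2.764 = 4.342
S₃ = 4.342 × 32200^0.2143 = 4.342 × 9.244 ≈ 40.13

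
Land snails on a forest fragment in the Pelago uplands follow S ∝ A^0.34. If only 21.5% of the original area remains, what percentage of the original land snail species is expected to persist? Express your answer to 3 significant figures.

59.3%

S_new/S_old = (A_new/A_old)^z = 0.215^0.34
= exp(0.34 × ln 0.215) = exp(0.34 × -1.5371) = exp(-0.5226) ≈ 0.593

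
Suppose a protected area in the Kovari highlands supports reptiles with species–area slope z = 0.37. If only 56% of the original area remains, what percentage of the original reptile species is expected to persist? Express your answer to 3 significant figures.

S_new/S_old = (A_new/A_old)^z = 0.56^0.37
= exp(0.37 × ln 0.56) = exp(0.37 × -0.5798) = exp(-0.2145) ≈ 0.8069

80.7%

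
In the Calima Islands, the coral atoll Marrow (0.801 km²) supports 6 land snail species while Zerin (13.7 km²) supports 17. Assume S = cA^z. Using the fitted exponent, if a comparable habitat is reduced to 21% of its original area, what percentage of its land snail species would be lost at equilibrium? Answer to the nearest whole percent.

z = ln(17/6) / ln(13.7/0.801) = 1.0415 / 2.8393 = 0.3668
S_new/S_old = (A_new/A_old)^z = 0.21^0.3668 = exp(0.3668 × -1.5606) = 0.5641
Fraction lost = 1 − 0.5641 = 0.4359

44%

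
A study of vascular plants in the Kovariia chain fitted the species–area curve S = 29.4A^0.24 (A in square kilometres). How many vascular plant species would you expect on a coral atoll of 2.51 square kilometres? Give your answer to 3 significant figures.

36.7

S = 29.4 × 2.51^0.24
ln S = ln 29.4 + 0.24 × ln 2.51 = 3.3810 + 0.24 × 0.9203 = 3.6019
S = e^3.6019 ≈ 36.67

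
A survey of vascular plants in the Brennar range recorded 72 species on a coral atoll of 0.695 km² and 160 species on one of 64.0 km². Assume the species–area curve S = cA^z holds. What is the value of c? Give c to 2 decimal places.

76.78

z = ln(S₂/S₁) / ln(A₂/A₁) = ln(160/72) / ln(64/0.695) = 0.7985 / 4.5227 = 0.1766
c = S₁ / A₁^z = 72 / 0.695^0.1766 = 72 / 0.9378 = 76.78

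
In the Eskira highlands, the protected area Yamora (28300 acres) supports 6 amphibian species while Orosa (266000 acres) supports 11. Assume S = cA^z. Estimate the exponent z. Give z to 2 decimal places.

Taking logs: ln S = ln c + z ln A, so z = (ln S₂ − ln S₁)/(ln A₂ − ln A₁).
z = ln(11/6) / ln(266000/28300) = ln(1.833) / ln(9.399) = 0.6061 / 2.2406 = 0.2705

0.27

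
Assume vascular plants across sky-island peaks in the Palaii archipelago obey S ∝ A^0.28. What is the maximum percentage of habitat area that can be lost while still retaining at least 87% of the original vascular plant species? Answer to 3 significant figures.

Need (A_new/A_old)^0.28 = 0.87, so A_new/A_old = 0.87^(1/0.28) = 0.87^3.571
ln(A_new/A_old) = ln 0.87 / 0.28 = -0.1393 / 0.28 = -0.4974
A_new/A_old = e^-0.4974 ≈ 0.6081
Fraction that can be lost = 1 − 0.6081 = 0.3919

39.2%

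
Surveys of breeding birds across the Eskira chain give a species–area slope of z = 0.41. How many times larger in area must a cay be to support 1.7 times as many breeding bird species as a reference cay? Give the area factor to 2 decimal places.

(A₂/A₁)^0.41 = 1.7, so A₂/A₁ = 1.7^(1/0.41) = 1.7^2.439
ln(A₂/A₁) = ln 1.7 / 0.41 = 0.5306 / 0.41 = 1.2942
A₂/A₁ = e^1.2942 ≈ 3.648

3.65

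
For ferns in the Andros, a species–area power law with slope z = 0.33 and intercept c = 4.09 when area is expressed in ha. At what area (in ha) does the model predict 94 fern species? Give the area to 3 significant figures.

94 = 4.09 × A^0.33  ⇒  A^0.33 = 94/4.09 = 22.98
ln A = ln(22.98) / 0.33 = 3.1347 / 0.33 = 9.4992
A = e^9.4992 ≈ 13350 ha

13300 ha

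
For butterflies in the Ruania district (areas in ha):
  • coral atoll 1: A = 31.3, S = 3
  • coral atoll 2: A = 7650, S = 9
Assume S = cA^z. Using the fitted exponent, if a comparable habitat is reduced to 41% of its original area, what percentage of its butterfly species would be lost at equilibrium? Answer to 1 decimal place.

16.3%

z = ln(9/3) / ln(7650/31.3) = 1.0986 / 5.4988 = 0.1998
S_new/S_old = (A_new/A_old)^z = 0.41^0.1998 = exp(0.1998 × -0.8916) = 0.8368
Fraction lost = 1 − 0.8368 = 0.1632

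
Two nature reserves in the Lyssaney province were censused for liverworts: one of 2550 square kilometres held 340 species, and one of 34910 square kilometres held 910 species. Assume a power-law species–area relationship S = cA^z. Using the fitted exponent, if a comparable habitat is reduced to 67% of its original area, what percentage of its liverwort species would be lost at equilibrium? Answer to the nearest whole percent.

z = ln(910/340) / ln(34910/2550) = 0.9845 / 2.6167 = 0.3762
S_new/S_old = (A_new/A_old)^z = 0.67^0.3762 = exp(0.3762 × -0.4005) = 0.8601
Fraction lost = 1 − 0.8601 = 0.1399

14%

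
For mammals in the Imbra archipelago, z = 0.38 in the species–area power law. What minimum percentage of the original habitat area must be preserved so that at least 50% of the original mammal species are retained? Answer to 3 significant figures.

Need (A_new/A_old)^0.38 = 0.5, so A_new/A_old = 0.5^(1/0.38) = 0.5^2.632
ln(A_new/A_old) = ln 0.5 / 0.38 = -0.6931 / 0.38 = -1.8241
A_new/A_old = e^-1.8241 ≈ 0.1614

16.1%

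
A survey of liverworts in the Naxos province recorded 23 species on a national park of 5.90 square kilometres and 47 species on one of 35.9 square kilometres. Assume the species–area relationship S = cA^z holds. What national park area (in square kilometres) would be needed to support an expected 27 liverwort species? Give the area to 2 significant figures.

8.8 square kilometres

z = ln(47/23) / ln(35.9/5.9) = 0.7147 / 1.8058 = 0.3958
c = 23 / 5.9^0.3958 = 23 / 2.019 = 11.39
A = (27/11.39)^(1/0.3958) ⇒ ln A = ln(2.37)/0.3958 = 2.1801
A = e^2.1801 ≈ 8.847 square kilometres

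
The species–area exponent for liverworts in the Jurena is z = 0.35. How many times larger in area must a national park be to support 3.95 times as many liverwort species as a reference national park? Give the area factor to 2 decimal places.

50.65

(A₂/A₁)^0.35 = 3.95, so A₂/A₁ = 3.95^(1/0.35) = 3.95^2.857
ln(A₂/A₁) = ln 3.95 / 0.35 = 1.3737 / 0.35 = 3.9249
A₂/A₁ = e^3.9249 ≈ 50.65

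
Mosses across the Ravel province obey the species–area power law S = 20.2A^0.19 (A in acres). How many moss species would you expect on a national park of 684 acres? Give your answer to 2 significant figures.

S = 20.2 × 684^0.19
ln S = ln 20.2 + 0.19 × ln 684 = 3.0057 + 0.19 × 6.5280 = 4.2460
S = e^4.2460 ≈ 69.83

70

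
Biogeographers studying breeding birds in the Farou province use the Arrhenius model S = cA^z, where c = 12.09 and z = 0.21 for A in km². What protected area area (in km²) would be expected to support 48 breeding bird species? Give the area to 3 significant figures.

48 = 12.09 × A^0.21  ⇒  A^0.21 = 48/12.09 = 3.97
ln A = ln(3.97) / 0.21 = 1.3788 / 0.21 = 6.5658
A = e^6.5658 ≈ 710.4 km²

710 km²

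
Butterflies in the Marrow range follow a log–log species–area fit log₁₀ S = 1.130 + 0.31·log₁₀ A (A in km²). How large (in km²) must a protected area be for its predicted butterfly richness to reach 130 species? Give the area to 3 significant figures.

130 = 13.49 × A^0.31  ⇒  A^0.31 = 130/13.49 = 9.637
ln A = ln(9.637) / 0.31 = 2.2656 / 0.31 = 7.3084
A = e^7.3084 ≈ 1493 km²

1490 km²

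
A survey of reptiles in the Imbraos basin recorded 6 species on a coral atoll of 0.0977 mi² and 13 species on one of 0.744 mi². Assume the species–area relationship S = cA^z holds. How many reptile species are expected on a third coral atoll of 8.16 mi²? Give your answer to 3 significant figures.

32.4

z = ln(13/6) / ln(0.744/0.0977) = 0.7732 / 2.0301 = 0.3809
c = 6 / 0.0977^0.3809 = 6 / 0.4124 = 14.55
S₃ = 14.55 × 8.16^0.3809 = 14.55 × 2.224 ≈ 32.37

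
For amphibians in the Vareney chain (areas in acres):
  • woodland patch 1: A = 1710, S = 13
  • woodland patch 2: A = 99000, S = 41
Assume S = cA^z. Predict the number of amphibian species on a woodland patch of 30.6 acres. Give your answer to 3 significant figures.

z = ln(41/13) / ln(99000/1710) = 1.1486 / 4.0586 = 0.2830
c = 13 / 1710^0.2830 = 13 / 8.222 = 1.581
S₃ = 1.581 × 30.6^0.2830 = 1.581 × 2.633 ≈ 4.163

4.16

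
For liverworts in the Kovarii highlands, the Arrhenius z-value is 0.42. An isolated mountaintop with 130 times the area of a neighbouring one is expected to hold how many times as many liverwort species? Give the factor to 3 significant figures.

S₂/S₁ = (A₂/A₁)^z = 130^0.42
ln(S₂/S₁) = 0.42 × ln 130 = 0.42 × 4.8675 = 2.0444
S₂/S₁ = e^2.0444 ≈ 7.724

7.72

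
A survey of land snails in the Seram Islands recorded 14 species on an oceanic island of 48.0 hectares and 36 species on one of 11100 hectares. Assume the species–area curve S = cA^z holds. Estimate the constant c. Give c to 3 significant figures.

7.15

z = ln(S₂/S₁) / ln(A₂/A₁) = ln(36/14) / ln(11100/48) = 0.9445 / 5.4435 = 0.1735
c = S₁ / A₁^z = 14 / 48^0.1735 = 14 / 1.957 = 7.152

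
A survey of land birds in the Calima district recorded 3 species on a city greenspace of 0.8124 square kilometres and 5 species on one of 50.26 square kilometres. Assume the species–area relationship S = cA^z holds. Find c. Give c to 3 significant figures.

3.08

z = ln(S₂/S₁) / ln(A₂/A₁) = ln(5/3) / ln(50.26/0.8124) = 0.5108 / 4.1250 = 0.1238
c = S₁ / A₁^z = 3 / 0.8124^0.1238 = 3 / 0.9746 = 3.078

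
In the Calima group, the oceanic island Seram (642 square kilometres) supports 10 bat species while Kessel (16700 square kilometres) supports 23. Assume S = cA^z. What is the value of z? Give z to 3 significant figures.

Taking logs: ln S = ln c + z ln A, so z = (ln S₂ − ln S₁)/(ln A₂ − ln A₁).
z = ln(23/10) / ln(16700/642) = ln(2.3) / ln(26.01) = 0.8329 / 3.2586 = 0.2556

0.256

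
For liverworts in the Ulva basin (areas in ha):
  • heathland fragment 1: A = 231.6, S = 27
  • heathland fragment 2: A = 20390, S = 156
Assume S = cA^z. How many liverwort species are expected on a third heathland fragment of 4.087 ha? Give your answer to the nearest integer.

6

z = ln(156/27) / ln(20390/231.6) = 1.7540 / 4.4778 = 0.3917
c = 27 / 231.6^0.3917 = 27 / 8.439 = 3.199
S₃ = 3.199 × 4.087^0.3917 = 3.199 × 1.736 ≈ 5.553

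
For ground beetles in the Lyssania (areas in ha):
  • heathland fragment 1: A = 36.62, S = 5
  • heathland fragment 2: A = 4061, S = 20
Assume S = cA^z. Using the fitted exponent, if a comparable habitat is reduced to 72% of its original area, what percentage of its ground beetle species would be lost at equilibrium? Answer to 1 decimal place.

z = ln(20/5) / ln(4061/36.62) = 1.3863 / 4.7086 = 0.2944
S_new/S_old = (A_new/A_old)^z = 0.72^0.2944 = exp(0.2944 × -0.3285) = 0.9078
Fraction lost = 1 − 0.9078 = 0.09219

9.2%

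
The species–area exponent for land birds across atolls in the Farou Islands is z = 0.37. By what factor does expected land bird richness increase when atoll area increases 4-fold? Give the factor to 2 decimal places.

S₂/S₁ = (A₂/A₁)^z = 4^0.37
ln(S₂/S₁) = 0.37 × ln 4 = 0.37 × 1.3863 = 0.5129
S₂/S₁ = e^0.5129 ≈ 1.67

1.67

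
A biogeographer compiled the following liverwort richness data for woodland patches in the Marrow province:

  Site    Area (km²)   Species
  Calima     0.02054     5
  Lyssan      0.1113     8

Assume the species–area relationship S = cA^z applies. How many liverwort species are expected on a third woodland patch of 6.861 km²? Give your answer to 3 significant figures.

25.2

z = ln(8/5) / ln(0.1113/0.02054) = 0.4700 / 1.6899 = 0.2781
c = 5 / 0.02054^0.2781 = 5 / 0.3394 = 14.73
S₃ = 14.73 × 6.861^0.2781 = 14.73 × 1.709 ≈ 25.17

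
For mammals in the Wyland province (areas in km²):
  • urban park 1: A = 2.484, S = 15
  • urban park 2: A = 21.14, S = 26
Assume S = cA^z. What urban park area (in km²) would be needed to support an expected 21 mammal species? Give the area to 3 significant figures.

z = ln(26/15) / ln(21.14/2.484) = 0.5500 / 2.1413 = 0.2569
c = 15 / 2.484^0.2569 = 15 / 1.263 = 11.87
A = (21/11.87)^(1/0.2569) ⇒ ln A = ln(1.769)/0.2569 = 2.2197
A = e^2.2197 ≈ 9.205 km²

9.20 km²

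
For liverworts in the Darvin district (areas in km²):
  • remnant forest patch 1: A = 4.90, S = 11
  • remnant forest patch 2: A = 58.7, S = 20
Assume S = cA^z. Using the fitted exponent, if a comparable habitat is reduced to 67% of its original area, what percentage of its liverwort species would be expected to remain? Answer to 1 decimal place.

z = ln(20/11) / ln(58.7/4.9) = 0.5978 / 2.4832 = 0.2408
S_new/S_old = (A_new/A_old)^z = 0.67^0.2408 = exp(0.2408 × -0.4005) = 0.9081

90.8%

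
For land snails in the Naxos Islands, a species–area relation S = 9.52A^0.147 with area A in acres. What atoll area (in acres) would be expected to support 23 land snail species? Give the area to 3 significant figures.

404 acres

23 = 9.52 × A^0.147  ⇒  A^0.147 = 23/9.52 = 2.416
ln A = ln(2.416) / 0.147 = 0.8821 / 0.147 = 6.0007
A = e^6.0007 ≈ 403.7 acres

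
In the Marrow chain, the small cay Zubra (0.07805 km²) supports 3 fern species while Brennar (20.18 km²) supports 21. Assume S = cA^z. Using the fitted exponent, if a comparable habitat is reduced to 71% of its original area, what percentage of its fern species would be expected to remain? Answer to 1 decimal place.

88.7%

z = ln(21/3) / ln(20.18/0.07805) = 1.9459 / 5.5551 = 0.3503
S_new/S_old = (A_new/A_old)^z = 0.71^0.3503 = exp(0.3503 × -0.3425) = 0.8869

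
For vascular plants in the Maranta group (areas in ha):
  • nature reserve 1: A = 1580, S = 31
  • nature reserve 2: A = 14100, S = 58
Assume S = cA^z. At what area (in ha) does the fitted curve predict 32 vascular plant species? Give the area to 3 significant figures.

z = ln(58/31) / ln(14100/1580) = 0.6265 / 2.1887 = 0.2862
c = 31 / 1580^0.2862 = 31 / 8.232 = 3.766
A = (32/3.766)^(1/0.2862) ⇒ ln A = ln(8.498)/0.2862 = 7.4761
A = e^7.4761 ≈ 1765 ha

1770 ha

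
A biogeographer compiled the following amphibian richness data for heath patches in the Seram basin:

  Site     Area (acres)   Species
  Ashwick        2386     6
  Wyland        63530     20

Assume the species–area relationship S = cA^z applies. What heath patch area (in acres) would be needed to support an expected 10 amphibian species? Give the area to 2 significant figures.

z = ln(20/6) / ln(63530/2386) = 1.2040 / 3.2819 = 0.3669
c = 6 / 2386^0.3669 = 6 / 17.34 = 0.346
A = (10/0.346)^(1/0.3669) ⇒ ln A = ln(28.9)/0.3669 = 9.1698
A = e^9.1698 ≈ 9603 acres

9600 acres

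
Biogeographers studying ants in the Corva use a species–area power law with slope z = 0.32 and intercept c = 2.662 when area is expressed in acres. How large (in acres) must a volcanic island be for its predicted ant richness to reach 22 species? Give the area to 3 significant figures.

22 = 2.662 × A^0.32  ⇒  A^0.32 = 22/2.662 = 8.264
ln A = ln(8.264) / 0.32 = 2.1120 / 0.32 = 6.5999
A = e^6.5999 ≈ 735 acres

735 acres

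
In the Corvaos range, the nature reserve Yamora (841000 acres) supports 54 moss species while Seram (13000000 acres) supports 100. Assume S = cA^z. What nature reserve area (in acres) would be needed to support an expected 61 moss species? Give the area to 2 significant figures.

1400000 acres

z = ln(100/54) / ln(13000000/841000) = 0.6162 / 2.7381 = 0.2250
c = 54 / 841000^0.2250 = 54 / 21.54 = 2.507
A = (61/2.507)^(1/0.2250) ⇒ ln A = ln(24.34)/0.2250 = 14.1840
A = e^14.1840 ≈ 1445524 acres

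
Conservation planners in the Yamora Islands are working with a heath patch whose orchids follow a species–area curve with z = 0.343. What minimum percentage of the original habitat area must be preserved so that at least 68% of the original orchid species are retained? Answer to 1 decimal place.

Need (A_new/A_old)^0.343 = 0.68, so A_new/A_old = 0.68^(1/0.343) = 0.68^2.915
ln(A_new/A_old) = ln 0.68 / 0.343 = -0.3857 / 0.343 = -1.1244
A_new/A_old = e^-1.1244 ≈ 0.3249

32.5%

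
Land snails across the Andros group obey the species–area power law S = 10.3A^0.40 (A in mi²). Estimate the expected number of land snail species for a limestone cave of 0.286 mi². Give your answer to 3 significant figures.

6.24

S = 10.3 × 0.286^0.4
ln S = ln 10.3 + 0.4 × ln 0.286 = 2.3321 + 0.4 × -1.2518 = 1.8314
S = e^1.8314 ≈ 6.243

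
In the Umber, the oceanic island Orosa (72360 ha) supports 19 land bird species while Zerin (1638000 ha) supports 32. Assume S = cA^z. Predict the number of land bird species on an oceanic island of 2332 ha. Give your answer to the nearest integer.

11

z = ln(32/19) / ln(1638000/72360) = 0.5213 / 3.1196 = 0.1671
c = 19 / 72360^0.1671 = 19 / 6.487 = 2.929
S₃ = 2.929 × 2332^0.1671 = 2.929 × 3.654 ≈ 10.7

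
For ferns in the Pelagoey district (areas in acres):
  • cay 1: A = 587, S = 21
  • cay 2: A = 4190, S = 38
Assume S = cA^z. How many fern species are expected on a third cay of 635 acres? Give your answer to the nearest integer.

z = ln(38/21) / ln(4190/587) = 0.5931 / 1.9654 = 0.3017
c = 21 / 587^0.3017 = 21 / 6.846 = 3.068
S₃ = 3.068 × 635^0.3017 = 3.068 × 7.01 ≈ 21.5

22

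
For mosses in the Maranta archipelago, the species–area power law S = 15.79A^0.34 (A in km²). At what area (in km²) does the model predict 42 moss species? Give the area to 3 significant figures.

42 = 15.79 × A^0.34  ⇒  A^0.34 = 42/15.79 = 2.66
ln A = ln(2.66) / 0.34 = 0.9783 / 0.34 = 2.8773
A = e^2.8773 ≈ 17.77 km²

17.8 km²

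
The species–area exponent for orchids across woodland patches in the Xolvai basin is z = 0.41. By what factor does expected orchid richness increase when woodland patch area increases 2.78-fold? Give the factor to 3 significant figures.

1.52

S₂/S₁ = (A₂/A₁)^z = 2.78^0.41
ln(S₂/S₁) = 0.41 × ln 2.78 = 0.41 × 1.0225 = 0.4192
S₂/S₁ = e^0.4192 ≈ 1.521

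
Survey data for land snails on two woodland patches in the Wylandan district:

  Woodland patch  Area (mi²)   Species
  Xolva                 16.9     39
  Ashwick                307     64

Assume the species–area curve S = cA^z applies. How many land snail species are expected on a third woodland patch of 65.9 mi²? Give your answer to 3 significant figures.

49.2

z = ln(64/39) / ln(307/16.9) = 0.4953 / 2.8995 = 0.1708
c = 39 / 16.9^0.1708 = 39 / 1.621 = 24.06
S₃ = 24.06 × 65.9^0.1708 = 24.06 × 2.045 ≈ 49.21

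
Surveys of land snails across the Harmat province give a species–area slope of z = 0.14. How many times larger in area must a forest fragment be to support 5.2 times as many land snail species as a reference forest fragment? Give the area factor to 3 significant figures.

(A₂/A₁)^0.14 = 5.2, so A₂/A₁ = 5.2^(1/0.14) = 5.2^7.143
ln(A₂/A₁) = ln 5.2 / 0.14 = 1.6487 / 0.14 = 11.7761
A₂/A₁ = e^11.7761 ≈ 130110

130000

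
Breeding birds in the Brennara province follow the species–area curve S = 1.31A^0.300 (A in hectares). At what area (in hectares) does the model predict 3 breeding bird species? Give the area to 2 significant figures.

3 = 1.31 × A^0.3  ⇒  A^0.3 = 3/1.31 = 2.29
ln A = ln(2.29) / 0.3 = 0.8286 / 0.3 = 2.7620
A = e^2.7620 ≈ 15.83 hectares

16 hectares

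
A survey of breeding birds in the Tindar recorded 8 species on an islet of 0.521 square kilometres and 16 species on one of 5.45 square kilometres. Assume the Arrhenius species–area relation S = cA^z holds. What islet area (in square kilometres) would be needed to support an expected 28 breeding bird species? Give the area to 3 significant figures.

36.3 square kilometres

z = ln(16/8) / ln(5.45/0.521) = 0.6931 / 2.3476 = 0.2953
c = 8 / 0.521^0.2953 = 8 / 0.8249 = 9.698
A = (28/9.698)^(1/0.2953) ⇒ ln A = ln(2.887)/0.2953 = 3.5910
A = e^3.5910 ≈ 36.27 square kilometres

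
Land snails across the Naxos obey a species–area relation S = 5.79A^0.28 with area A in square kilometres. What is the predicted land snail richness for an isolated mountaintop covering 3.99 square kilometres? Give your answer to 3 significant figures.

8.53

S = 5.79 × 3.99^0.28
ln S = ln 5.79 + 0.28 × ln 3.99 = 1.7561 + 0.28 × 1.3838 = 2.1436
S = e^2.1436 ≈ 8.53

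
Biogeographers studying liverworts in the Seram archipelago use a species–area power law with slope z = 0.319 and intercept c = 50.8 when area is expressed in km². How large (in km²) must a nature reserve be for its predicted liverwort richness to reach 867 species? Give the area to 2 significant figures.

867 = 50.8 × A^0.319  ⇒  A^0.319 = 867/50.8 = 17.07
ln A = ln(17.07) / 0.319 = 2.8371 / 0.319 = 8.8939
A = e^8.8939 ≈ 7287 km²

7300 km²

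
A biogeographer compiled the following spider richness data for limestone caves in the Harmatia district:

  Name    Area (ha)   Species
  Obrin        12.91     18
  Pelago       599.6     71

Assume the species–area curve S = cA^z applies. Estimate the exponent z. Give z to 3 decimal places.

0.358

Taking logs: ln S = ln c + z ln A, so z = (ln S₂ − ln S₁)/(ln A₂ − ln A₁).
z = ln(71/18) / ln(599.6/12.91) = ln(3.944) / ln(46.44) = 1.3723 / 3.8383 = 0.3575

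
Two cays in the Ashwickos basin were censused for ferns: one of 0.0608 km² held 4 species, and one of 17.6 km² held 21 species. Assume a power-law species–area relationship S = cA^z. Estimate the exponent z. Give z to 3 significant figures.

Taking logs: ln S = ln c + z ln A, so z = (ln S₂ − ln S₁)/(ln A₂ − ln A₁).
z = ln(21/4) / ln(17.6/0.0608) = ln(5.25) / ln(289.5) = 1.6582 / 5.6681 = 0.2926

0.293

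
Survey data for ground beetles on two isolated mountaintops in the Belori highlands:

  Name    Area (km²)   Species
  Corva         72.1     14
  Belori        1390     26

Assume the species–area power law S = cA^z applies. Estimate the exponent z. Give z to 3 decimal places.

Taking logs: ln S = ln c + z ln A, so z = (ln S₂ − ln S₁)/(ln A₂ − ln A₁).
z = ln(26/14) / ln(1390/72.1) = ln(1.857) / ln(19.28) = 0.6190 / 2.9590 = 0.2092

0.209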